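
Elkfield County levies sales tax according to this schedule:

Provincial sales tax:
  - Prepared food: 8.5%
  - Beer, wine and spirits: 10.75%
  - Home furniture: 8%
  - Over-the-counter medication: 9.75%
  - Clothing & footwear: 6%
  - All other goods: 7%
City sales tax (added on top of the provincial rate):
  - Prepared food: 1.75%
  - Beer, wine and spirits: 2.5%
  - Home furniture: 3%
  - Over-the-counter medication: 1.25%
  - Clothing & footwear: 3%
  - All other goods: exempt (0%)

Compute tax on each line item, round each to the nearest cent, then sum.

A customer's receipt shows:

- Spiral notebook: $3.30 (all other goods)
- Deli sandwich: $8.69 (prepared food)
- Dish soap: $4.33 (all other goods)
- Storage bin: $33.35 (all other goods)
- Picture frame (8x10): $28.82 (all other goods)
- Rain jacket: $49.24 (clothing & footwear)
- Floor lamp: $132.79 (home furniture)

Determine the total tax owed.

$24.81

Spiral notebook $3.30: all other goods → 7% + 0% city = 7% → $0.23
Deli sandwich $8.69: prepared food → 8.5% + 1.75% city = 10.25% → $0.89
Dish soap $4.33: all other goods → 7% + 0% city = 7% → $0.30
Storage bin $33.35: all other goods → 7% + 0% city = 7% → $2.33
Picture frame (8x10) $28.82: all other goods → 7% + 0% city = 7% → $2.02
Rain jacket $49.24: clothing & footwear → 6% + 3% city = 9% → $4.43
Floor lamp $132.79: home furniture → 8% + 3% city = 11% → $14.61
Total tax = $0.23 + $0.89 + $0.30 + $2.33 + $2.02 + $4.43 + $14.61 = $24.81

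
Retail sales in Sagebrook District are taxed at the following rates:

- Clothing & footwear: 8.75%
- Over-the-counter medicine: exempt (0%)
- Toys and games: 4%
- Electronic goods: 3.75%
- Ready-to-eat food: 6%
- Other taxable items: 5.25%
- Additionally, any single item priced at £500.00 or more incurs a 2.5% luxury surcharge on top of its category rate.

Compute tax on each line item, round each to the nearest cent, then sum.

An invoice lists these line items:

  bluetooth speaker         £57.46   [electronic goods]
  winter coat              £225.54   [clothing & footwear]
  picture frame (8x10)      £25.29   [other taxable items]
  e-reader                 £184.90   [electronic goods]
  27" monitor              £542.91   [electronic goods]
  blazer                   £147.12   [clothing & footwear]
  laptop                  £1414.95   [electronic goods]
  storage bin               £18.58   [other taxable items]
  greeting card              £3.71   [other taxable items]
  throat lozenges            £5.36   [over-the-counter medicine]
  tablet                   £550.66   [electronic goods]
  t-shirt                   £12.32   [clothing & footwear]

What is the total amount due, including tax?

£3390.84

Bluetooth speaker £57.46: electronic goods → 3.75% → £2.15
Winter coat £225.54: clothing & footwear → 8.75% → £19.73
Picture frame (8x10) £25.29: other taxable items → 5.25% → £1.33
E-reader £184.90: electronic goods → 3.75% → £6.93
27" monitor £542.91: electronic goods → 3.75% + 2.5% surcharge = 6.25% → £33.93
Blazer £147.12: clothing & footwear → 8.75% → £12.87
Laptop £1414.95: electronic goods → 3.75% + 2.5% surcharge = 6.25% → £88.43
Storage bin £18.58: other taxable items → 5.25% → £0.98
Greeting card £3.71: other taxable items → 5.25% → £0.19
Throat lozenges £5.36: over-the-counter medicine → 0% → £0.00
Tablet £550.66: electronic goods → 3.75% + 2.5% surcharge = 6.25% → £34.42
T-shirt £12.32: clothing & footwear → 8.75% → £1.08
Subtotal = £3188.80; tax = £202.04; total due = £3390.84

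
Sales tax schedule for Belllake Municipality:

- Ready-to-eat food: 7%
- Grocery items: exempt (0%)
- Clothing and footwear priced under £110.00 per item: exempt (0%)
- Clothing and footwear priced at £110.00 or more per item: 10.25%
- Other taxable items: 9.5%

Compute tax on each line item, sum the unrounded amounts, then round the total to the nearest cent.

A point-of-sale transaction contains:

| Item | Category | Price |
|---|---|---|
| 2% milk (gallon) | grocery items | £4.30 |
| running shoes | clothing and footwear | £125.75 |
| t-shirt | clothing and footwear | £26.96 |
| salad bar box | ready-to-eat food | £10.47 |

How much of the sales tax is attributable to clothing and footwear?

Running shoes £125.75: clothing and footwear, £110.00 or more → 10.25% → £12.889375
T-shirt £26.96: clothing and footwear, under £110.00 → 0% → £0.00
Tax on clothing and footwear: unrounded sum = £12.889375 → £12.89

£12.89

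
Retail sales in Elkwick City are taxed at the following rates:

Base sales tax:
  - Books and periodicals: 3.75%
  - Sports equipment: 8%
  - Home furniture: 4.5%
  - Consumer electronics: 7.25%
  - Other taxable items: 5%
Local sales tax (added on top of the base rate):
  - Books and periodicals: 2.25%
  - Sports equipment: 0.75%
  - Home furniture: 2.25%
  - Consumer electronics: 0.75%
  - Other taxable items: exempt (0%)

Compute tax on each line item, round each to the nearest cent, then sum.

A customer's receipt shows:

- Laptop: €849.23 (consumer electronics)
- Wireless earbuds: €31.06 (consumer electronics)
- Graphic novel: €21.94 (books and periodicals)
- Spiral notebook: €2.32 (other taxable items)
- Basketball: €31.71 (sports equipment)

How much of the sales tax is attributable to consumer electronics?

€70.42

Laptop €849.23: consumer electronics → 7.25% + 0.75% local = 8% → €67.94
Wireless earbuds €31.06: consumer electronics → 7.25% + 0.75% local = 8% → €2.48
Tax on consumer electronics = €67.94 + €2.48 = €70.42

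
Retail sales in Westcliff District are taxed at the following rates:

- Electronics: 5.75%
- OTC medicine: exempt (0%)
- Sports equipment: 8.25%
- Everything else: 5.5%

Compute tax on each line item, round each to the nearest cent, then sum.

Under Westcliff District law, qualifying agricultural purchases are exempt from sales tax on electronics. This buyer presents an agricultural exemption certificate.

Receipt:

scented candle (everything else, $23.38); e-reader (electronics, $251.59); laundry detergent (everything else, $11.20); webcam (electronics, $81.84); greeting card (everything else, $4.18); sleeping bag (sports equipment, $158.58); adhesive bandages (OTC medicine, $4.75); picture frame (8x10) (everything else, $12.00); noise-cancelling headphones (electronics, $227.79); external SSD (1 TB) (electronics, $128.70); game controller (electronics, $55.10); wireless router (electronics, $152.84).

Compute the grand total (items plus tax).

$1127.83

Scented candle $23.38: everything else → 5.5% → $1.29
E-reader $251.59: electronics, buyer-exempt → 0% → $0.00
Laundry detergent $11.20: everything else → 5.5% → $0.62
Webcam $81.84: electronics, buyer-exempt → 0% → $0.00
Greeting card $4.18: everything else → 5.5% → $0.23
Sleeping bag $158.58: sports equipment → 8.25% → $13.08
Adhesive bandages $4.75: OTC medicine → 0% → $0.00
Picture frame (8x10) $12.00: everything else → 5.5% → $0.66
Noise-cancelling headphones $227.79: electronics, buyer-exempt → 0% → $0.00
External SSD (1 TB) $128.70: electronics, buyer-exempt → 0% → $0.00
Game controller $55.10: electronics, buyer-exempt → 0% → $0.00
Wireless router $152.84: electronics, buyer-exempt → 0% → $0.00
Subtotal = $1111.95; tax = $15.88; total due = $1127.83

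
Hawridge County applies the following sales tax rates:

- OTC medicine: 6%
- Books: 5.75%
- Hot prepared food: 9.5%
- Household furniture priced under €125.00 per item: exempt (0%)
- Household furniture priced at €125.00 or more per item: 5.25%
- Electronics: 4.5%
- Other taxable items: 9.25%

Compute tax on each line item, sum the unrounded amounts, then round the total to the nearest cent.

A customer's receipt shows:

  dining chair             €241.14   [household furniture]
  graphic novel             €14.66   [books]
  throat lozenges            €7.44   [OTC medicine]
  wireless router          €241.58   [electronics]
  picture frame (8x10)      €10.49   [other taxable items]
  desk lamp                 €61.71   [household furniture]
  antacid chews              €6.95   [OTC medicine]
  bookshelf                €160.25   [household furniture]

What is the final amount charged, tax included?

Dining chair €241.14: household furniture, €125.00 or more → 5.25% → €12.65985
Graphic novel €14.66: books → 5.75% → €0.84295
Throat lozenges €7.44: OTC medicine → 6% → €0.4464
Wireless router €241.58: electronics → 4.5% → €10.8711
Picture frame (8x10) €10.49: other taxable items → 9.25% → €0.970325
Desk lamp €61.71: household furniture, under €125.00 → 0% → €0.00
Antacid chews €6.95: OTC medicine → 6% → €0.417
Bookshelf €160.25: household furniture, €125.00 or more → 5.25% → €8.413125
Subtotal = €744.22; unrounded tax = €34.62075 → €34.62; total due = €778.84

€778.84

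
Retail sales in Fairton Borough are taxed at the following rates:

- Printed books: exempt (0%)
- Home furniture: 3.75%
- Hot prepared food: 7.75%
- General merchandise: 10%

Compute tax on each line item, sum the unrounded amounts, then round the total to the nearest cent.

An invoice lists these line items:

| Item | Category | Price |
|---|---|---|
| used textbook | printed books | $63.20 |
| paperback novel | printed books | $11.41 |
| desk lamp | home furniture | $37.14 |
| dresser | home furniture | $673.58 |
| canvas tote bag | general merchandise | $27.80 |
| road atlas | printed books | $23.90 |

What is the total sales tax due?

Used textbook $63.20: printed books → 0% → $0.00
Paperback novel $11.41: printed books → 0% → $0.00
Desk lamp $37.14: home furniture → 3.75% → $1.39275
Dresser $673.58: home furniture → 3.75% → $25.25925
Canvas tote bag $27.80: general merchandise → 10% → $2.78
Road atlas $23.90: printed books → 0% → $0.00
Unrounded tax sum = $29.432 → $29.43

$29.43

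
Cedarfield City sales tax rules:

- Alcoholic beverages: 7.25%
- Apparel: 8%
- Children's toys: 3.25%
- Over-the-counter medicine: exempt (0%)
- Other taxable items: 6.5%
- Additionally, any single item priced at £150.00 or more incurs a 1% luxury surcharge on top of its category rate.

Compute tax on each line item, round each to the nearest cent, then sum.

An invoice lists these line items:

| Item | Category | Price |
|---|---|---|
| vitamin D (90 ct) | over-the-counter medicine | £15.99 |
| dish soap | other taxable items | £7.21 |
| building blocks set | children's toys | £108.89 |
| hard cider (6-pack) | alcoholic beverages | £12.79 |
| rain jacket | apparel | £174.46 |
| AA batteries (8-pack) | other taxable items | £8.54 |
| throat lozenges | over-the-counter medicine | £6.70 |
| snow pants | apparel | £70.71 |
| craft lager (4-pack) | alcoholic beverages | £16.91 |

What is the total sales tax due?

Vitamin D (90 ct) £15.99: over-the-counter medicine → 0% → £0.00
Dish soap £7.21: other taxable items → 6.5% → £0.47
Building blocks set £108.89: children's toys → 3.25% → £3.54
Hard cider (6-pack) £12.79: alcoholic beverages → 7.25% → £0.93
Rain jacket £174.46: apparel → 8% + 1% surcharge = 9% → £15.70
AA batteries (8-pack) £8.54: other taxable items → 6.5% → £0.56
Throat lozenges £6.70: over-the-counter medicine → 0% → £0.00
Snow pants £70.71: apparel → 8% → £5.66
Craft lager (4-pack) £16.91: alcoholic beverages → 7.25% → £1.23
Total tax = £0.47 + £3.54 + £0.93 + £15.70 + £0.56 + £5.66 + £1.23 = £28.09

£28.09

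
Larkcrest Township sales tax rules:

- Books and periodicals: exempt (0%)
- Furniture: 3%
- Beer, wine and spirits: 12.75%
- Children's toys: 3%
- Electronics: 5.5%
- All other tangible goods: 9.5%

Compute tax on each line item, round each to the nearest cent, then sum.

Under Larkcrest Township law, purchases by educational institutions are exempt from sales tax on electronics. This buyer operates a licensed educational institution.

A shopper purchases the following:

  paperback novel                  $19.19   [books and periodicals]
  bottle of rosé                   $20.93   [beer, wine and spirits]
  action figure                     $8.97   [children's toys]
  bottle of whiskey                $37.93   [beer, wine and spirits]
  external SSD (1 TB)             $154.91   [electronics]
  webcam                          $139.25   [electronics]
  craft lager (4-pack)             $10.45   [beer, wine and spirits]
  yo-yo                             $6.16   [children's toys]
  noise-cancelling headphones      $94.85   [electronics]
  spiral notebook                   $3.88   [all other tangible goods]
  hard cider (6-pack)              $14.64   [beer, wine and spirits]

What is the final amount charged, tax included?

$522.69

Paperback novel $19.19: books and periodicals → 0% → $0.00
Bottle of rosé $20.93: beer, wine and spirits → 12.75% → $2.67
Action figure $8.97: children's toys → 3% → $0.27
Bottle of whiskey $37.93: beer, wine and spirits → 12.75% → $4.84
External SSD (1 TB) $154.91: electronics, buyer-exempt → 0% → $0.00
Webcam $139.25: electronics, buyer-exempt → 0% → $0.00
Craft lager (4-pack) $10.45: beer, wine and spirits → 12.75% → $1.33
Yo-yo $6.16: children's toys → 3% → $0.18
Noise-cancelling headphones $94.85: electronics, buyer-exempt → 0% → $0.00
Spiral notebook $3.88: all other tangible goods → 9.5% → $0.37
Hard cider (6-pack) $14.64: beer, wine and spirits → 12.75% → $1.87
Subtotal = $511.16; tax = $11.53; total due = $522.69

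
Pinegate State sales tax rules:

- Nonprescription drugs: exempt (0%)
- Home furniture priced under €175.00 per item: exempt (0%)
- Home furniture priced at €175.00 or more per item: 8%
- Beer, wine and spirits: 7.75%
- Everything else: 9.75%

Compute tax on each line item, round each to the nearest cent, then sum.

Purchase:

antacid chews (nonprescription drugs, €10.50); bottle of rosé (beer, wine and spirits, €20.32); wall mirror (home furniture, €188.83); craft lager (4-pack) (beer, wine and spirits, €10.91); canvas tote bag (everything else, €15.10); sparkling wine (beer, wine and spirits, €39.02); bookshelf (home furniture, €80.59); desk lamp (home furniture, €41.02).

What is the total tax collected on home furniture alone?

Wall mirror €188.83: home furniture, €175.00 or more → 8% → €15.11
Bookshelf €80.59: home furniture, under €175.00 → 0% → €0.00
Desk lamp €41.02: home furniture, under €175.00 → 0% → €0.00
Tax on home furniture = €15.11 + €0.00 + €0.00 = €15.11

€15.11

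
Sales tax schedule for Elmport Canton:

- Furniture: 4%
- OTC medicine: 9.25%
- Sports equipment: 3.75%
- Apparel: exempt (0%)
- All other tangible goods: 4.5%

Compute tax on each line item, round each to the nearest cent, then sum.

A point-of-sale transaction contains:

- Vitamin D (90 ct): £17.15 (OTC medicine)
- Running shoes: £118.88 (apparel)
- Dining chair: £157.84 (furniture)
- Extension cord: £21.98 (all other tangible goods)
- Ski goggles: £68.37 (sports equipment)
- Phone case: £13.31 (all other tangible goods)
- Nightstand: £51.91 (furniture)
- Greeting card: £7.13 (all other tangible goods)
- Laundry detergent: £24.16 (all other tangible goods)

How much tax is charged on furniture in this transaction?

Dining chair £157.84: furniture → 4% → £6.31
Nightstand £51.91: furniture → 4% → £2.08
Tax on furniture = £6.31 + £2.08 = £8.39

£8.39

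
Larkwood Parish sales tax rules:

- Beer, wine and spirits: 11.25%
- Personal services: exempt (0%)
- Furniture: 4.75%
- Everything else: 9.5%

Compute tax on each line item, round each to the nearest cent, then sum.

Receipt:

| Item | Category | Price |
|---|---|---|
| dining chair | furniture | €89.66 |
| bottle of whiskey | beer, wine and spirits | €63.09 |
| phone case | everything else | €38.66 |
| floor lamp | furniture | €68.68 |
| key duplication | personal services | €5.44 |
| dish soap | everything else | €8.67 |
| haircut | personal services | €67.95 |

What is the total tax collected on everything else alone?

Phone case €38.66: everything else → 9.5% → €3.67
Dish soap €8.67: everything else → 9.5% → €0.82
Tax on everything else = €3.67 + €0.82 = €4.49

€4.49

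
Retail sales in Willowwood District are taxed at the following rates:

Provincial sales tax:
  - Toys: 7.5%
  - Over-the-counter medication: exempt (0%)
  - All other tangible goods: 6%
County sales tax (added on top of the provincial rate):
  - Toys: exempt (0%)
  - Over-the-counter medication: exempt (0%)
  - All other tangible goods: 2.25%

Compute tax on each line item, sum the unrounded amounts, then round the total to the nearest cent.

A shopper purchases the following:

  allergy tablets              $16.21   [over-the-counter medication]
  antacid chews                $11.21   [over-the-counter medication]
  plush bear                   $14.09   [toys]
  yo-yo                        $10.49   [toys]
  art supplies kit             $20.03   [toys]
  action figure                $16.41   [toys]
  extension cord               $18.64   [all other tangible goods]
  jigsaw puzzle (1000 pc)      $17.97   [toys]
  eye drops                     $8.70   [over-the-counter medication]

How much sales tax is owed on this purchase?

$7.46

Allergy tablets $16.21: over-the-counter medication → 0% + 0% county = 0% → $0.00
Antacid chews $11.21: over-the-counter medication → 0% + 0% county = 0% → $0.00
Plush bear $14.09: toys → 7.5% + 0% county = 7.5% → $1.05675
Yo-yo $10.49: toys → 7.5% + 0% county = 7.5% → $0.78675
Art supplies kit $20.03: toys → 7.5% + 0% county = 7.5% → $1.50225
Action figure $16.41: toys → 7.5% + 0% county = 7.5% → $1.23075
Extension cord $18.64: all other tangible goods → 6% + 2.25% county = 8.25% → $1.5378
Jigsaw puzzle (1000 pc) $17.97: toys → 7.5% + 0% county = 7.5% → $1.34775
Eye drops $8.70: over-the-counter medication → 0% + 0% county = 0% → $0.00
Unrounded tax sum = $7.46205 → $7.46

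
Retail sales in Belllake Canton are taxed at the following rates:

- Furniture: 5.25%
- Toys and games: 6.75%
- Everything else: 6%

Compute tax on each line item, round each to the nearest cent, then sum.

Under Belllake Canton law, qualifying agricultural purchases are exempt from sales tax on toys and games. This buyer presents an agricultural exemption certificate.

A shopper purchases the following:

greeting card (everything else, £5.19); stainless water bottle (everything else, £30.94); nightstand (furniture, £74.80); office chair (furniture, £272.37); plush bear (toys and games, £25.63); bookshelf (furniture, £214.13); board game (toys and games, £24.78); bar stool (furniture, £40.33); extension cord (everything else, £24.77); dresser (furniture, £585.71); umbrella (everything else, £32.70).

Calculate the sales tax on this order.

£67.96

Greeting card £5.19: everything else → 6% → £0.31
Stainless water bottle £30.94: everything else → 6% → £1.86
Nightstand £74.80: furniture → 5.25% → £3.93
Office chair £272.37: furniture → 5.25% → £14.30
Plush bear £25.63: toys and games, buyer-exempt → 0% → £0.00
Bookshelf £214.13: furniture → 5.25% → £11.24
Board game £24.78: toys and games, buyer-exempt → 0% → £0.00
Bar stool £40.33: furniture → 5.25% → £2.12
Extension cord £24.77: everything else → 6% → £1.49
Dresser £585.71: furniture → 5.25% → £30.75
Umbrella £32.70: everything else → 6% → £1.96
Total tax = £0.31 + £1.86 + £3.93 + £14.30 + £11.24 + £2.12 + £1.49 + £30.75 + £1.96 = £67.96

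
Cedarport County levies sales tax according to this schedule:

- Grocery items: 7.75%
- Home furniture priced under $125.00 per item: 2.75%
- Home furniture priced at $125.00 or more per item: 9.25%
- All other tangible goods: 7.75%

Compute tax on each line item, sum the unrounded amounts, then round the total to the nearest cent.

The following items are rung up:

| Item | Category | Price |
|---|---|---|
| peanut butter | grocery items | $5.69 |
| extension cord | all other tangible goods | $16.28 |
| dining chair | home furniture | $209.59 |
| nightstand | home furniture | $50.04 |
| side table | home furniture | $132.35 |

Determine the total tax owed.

Peanut butter $5.69: grocery items → 7.75% → $0.440975
Extension cord $16.28: all other tangible goods → 7.75% → $1.2617
Dining chair $209.59: home furniture, $125.00 or more → 9.25% → $19.387075
Nightstand $50.04: home furniture, under $125.00 → 2.75% → $1.3761
Side table $132.35: home furniture, $125.00 or more → 9.25% → $12.242375
Unrounded tax sum = $34.708225 → $34.71

$34.71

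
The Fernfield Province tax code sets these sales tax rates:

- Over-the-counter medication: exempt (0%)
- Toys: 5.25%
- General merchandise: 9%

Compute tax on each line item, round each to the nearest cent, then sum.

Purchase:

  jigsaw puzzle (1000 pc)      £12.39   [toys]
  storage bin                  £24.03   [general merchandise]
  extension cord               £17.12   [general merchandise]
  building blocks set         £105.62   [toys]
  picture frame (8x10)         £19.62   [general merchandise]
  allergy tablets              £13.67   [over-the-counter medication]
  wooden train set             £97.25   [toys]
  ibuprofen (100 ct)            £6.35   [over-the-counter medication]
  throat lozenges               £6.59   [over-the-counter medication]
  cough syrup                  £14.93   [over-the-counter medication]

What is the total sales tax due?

Jigsaw puzzle (1000 pc) £12.39: toys → 5.25% → £0.65
Storage bin £24.03: general merchandise → 9% → £2.16
Extension cord £17.12: general merchandise → 9% → £1.54
Building blocks set £105.62: toys → 5.25% → £5.55
Picture frame (8x10) £19.62: general merchandise → 9% → £1.77
Allergy tablets £13.67: over-the-counter medication → 0% → £0.00
Wooden train set £97.25: toys → 5.25% → £5.11
Ibuprofen (100 ct) £6.35: over-the-counter medication → 0% → £0.00
Throat lozenges £6.59: over-the-counter medication → 0% → £0.00
Cough syrup £14.93: over-the-counter medication → 0% → £0.00
Total tax = £0.65 + £2.16 + £1.54 + £5.55 + £1.77 + £5.11 = £16.78

£16.78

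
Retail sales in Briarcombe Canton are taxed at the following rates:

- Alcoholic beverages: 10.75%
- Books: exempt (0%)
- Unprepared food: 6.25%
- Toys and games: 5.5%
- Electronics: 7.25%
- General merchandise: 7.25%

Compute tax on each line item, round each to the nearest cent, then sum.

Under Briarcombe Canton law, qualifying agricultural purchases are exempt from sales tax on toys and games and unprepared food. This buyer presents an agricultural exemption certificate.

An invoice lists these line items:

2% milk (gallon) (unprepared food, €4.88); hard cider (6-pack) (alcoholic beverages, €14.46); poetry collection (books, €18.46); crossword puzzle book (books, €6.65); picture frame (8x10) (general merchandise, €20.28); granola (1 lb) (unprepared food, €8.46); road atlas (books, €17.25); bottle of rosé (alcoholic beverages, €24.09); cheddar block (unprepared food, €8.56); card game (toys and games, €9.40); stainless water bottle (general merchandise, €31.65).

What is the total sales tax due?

€7.90

2% milk (gallon) €4.88: unprepared food, buyer-exempt → 0% → €0.00
Hard cider (6-pack) €14.46: alcoholic beverages → 10.75% → €1.55
Poetry collection €18.46: books → 0% → €0.00
Crossword puzzle book €6.65: books → 0% → €0.00
Picture frame (8x10) €20.28: general merchandise → 7.25% → €1.47
Granola (1 lb) €8.46: unprepared food, buyer-exempt → 0% → €0.00
Road atlas €17.25: books → 0% → €0.00
Bottle of rosé €24.09: alcoholic beverages → 10.75% → €2.59
Cheddar block €8.56: unprepared food, buyer-exempt → 0% → €0.00
Card game €9.40: toys and games, buyer-exempt → 0% → €0.00
Stainless water bottle €31.65: general merchandise → 7.25% → €2.29
Total tax = €1.55 + €1.47 + €2.59 + €2.29 = €7.90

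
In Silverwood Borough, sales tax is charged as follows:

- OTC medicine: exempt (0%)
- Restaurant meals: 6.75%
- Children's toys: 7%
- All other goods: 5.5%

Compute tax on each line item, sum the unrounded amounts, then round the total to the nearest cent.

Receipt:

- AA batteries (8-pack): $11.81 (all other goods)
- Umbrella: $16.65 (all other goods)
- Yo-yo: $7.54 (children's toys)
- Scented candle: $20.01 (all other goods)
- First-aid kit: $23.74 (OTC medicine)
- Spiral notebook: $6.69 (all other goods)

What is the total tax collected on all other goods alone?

AA batteries (8-pack) $11.81: all other goods → 5.5% → $0.64955
Umbrella $16.65: all other goods → 5.5% → $0.91575
Scented candle $20.01: all other goods → 5.5% → $1.10055
Spiral notebook $6.69: all other goods → 5.5% → $0.36795
Tax on all other goods: unrounded sum = $3.0338 → $3.03

$3.03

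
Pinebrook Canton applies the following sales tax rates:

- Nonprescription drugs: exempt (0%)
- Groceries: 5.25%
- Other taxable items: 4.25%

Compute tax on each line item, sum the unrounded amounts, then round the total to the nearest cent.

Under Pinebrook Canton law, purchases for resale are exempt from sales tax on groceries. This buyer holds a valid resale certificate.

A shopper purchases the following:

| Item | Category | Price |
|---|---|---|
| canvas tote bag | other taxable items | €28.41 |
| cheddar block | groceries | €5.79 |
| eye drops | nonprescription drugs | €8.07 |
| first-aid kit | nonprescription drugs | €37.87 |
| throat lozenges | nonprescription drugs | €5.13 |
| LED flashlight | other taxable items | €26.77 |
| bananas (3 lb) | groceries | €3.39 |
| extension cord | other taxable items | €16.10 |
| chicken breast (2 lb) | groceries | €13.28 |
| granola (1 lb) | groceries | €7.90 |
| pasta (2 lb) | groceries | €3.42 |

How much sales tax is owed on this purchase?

Canvas tote bag €28.41: other taxable items → 4.25% → €1.207425
Cheddar block €5.79: groceries, buyer-exempt → 0% → €0.00
Eye drops €8.07: nonprescription drugs → 0% → €0.00
First-aid kit €37.87: nonprescription drugs → 0% → €0.00
Throat lozenges €5.13: nonprescription drugs → 0% → €0.00
LED flashlight €26.77: other taxable items → 4.25% → €1.137725
Bananas (3 lb) €3.39: groceries, buyer-exempt → 0% → €0.00
Extension cord €16.10: other taxable items → 4.25% → €0.68425
Chicken breast (2 lb) €13.28: groceries, buyer-exempt → 0% → €0.00
Granola (1 lb) €7.90: groceries, buyer-exempt → 0% → €0.00
Pasta (2 lb) €3.42: groceries, buyer-exempt → 0% → €0.00
Unrounded tax sum = €3.0294 → €3.03

€3.03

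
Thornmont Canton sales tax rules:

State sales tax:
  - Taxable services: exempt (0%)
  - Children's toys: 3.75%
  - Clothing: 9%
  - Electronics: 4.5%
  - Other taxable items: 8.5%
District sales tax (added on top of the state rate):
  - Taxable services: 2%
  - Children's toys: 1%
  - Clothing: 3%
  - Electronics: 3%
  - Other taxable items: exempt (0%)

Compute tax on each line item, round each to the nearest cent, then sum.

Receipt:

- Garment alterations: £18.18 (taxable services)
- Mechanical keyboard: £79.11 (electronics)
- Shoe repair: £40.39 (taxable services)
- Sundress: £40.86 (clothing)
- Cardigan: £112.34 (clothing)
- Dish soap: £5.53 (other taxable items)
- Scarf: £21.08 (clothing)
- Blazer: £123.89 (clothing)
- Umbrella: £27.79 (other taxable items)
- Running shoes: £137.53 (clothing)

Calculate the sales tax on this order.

£62.21

Garment alterations £18.18: taxable services → 0% + 2% district = 2% → £0.36
Mechanical keyboard £79.11: electronics → 4.5% + 3% district = 7.5% → £5.93
Shoe repair £40.39: taxable services → 0% + 2% district = 2% → £0.81
Sundress £40.86: clothing → 9% + 3% district = 12% → £4.90
Cardigan £112.34: clothing → 9% + 3% district = 12% → £13.48
Dish soap £5.53: other taxable items → 8.5% + 0% district = 8.5% → £0.47
Scarf £21.08: clothing → 9% + 3% district = 12% → £2.53
Blazer £123.89: clothing → 9% + 3% district = 12% → £14.87
Umbrella £27.79: other taxable items → 8.5% + 0% district = 8.5% → £2.36
Running shoes £137.53: clothing → 9% + 3% district = 12% → £16.50
Total tax = £0.36 + £5.93 + £0.81 + £4.90 + £13.48 + £0.47 + £2.53 + £14.87 + £2.36 + £16.50 = £62.21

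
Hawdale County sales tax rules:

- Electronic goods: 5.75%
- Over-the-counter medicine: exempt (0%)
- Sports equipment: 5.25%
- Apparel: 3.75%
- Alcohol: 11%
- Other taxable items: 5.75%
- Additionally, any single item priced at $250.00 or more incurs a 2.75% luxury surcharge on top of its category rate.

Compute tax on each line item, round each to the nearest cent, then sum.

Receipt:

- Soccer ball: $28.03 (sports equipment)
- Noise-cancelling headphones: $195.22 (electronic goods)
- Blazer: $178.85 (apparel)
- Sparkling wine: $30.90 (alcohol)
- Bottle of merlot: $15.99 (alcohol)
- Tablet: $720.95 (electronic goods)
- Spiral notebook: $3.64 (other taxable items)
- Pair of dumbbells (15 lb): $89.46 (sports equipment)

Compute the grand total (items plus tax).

Soccer ball $28.03: sports equipment → 5.25% → $1.47
Noise-cancelling headphones $195.22: electronic goods → 5.75% → $11.23
Blazer $178.85: apparel → 3.75% → $6.71
Sparkling wine $30.90: alcohol → 11% → $3.40
Bottle of merlot $15.99: alcohol → 11% → $1.76
Tablet $720.95: electronic goods → 5.75% + 2.75% surcharge = 8.5% → $61.28
Spiral notebook $3.64: other taxable items → 5.75% → $0.21
Pair of dumbbells (15 lb) $89.46: sports equipment → 5.25% → $4.70
Subtotal = $1263.04; tax = $90.76; total due = $1353.80

$1353.80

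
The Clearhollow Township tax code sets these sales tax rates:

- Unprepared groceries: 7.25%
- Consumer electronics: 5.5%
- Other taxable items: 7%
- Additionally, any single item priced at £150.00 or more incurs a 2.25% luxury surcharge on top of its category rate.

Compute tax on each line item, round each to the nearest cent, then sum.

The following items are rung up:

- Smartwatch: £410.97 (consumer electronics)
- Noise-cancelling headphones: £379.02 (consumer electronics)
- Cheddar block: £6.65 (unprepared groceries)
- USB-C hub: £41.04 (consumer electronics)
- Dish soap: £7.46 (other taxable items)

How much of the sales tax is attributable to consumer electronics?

Smartwatch £410.97: consumer electronics → 5.5% + 2.25% surcharge = 7.75% → £31.85
Noise-cancelling headphones £379.02: consumer electronics → 5.5% + 2.25% surcharge = 7.75% → £29.37
USB-C hub £41.04: consumer electronics → 5.5% → £2.26
Tax on consumer electronics = £31.85 + £29.37 + £2.26 = £63.48

£63.48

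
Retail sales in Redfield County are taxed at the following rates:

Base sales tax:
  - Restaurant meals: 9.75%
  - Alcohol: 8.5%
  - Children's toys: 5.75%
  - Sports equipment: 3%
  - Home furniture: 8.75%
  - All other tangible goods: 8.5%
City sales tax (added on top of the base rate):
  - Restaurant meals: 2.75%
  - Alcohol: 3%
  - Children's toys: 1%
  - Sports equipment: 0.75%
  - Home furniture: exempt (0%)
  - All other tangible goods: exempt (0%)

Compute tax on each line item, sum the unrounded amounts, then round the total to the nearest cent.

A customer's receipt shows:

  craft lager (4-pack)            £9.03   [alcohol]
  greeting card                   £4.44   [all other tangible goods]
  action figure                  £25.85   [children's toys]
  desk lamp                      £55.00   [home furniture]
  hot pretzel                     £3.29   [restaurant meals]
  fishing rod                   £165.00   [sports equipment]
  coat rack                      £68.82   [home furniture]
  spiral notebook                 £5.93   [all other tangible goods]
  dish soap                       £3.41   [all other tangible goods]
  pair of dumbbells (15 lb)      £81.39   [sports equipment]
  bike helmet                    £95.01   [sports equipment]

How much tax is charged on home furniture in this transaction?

Desk lamp £55.00: home furniture → 8.75% + 0% city = 8.75% → £4.8125
Coat rack £68.82: home furniture → 8.75% + 0% city = 8.75% → £6.02175
Tax on home furniture: unrounded sum = £10.83425 → £10.83

£10.83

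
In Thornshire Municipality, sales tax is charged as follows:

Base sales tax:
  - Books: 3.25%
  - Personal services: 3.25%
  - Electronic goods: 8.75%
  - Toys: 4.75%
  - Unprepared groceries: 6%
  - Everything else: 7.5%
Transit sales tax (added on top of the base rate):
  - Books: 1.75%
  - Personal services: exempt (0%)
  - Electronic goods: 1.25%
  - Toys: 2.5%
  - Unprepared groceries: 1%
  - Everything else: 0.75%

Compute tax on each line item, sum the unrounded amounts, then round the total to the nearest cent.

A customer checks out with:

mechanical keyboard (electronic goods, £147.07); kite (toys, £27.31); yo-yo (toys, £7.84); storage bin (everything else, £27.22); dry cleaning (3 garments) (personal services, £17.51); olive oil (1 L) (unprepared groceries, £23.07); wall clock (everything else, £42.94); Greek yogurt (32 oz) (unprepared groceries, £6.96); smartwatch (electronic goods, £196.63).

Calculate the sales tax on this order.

Mechanical keyboard £147.07: electronic goods → 8.75% + 1.25% transit = 10% → £14.707
Kite £27.31: toys → 4.75% + 2.5% transit = 7.25% → £1.979975
Yo-yo £7.84: toys → 4.75% + 2.5% transit = 7.25% → £0.5684
Storage bin £27.22: everything else → 7.5% + 0.75% transit = 8.25% → £2.24565
Dry cleaning (3 garments) £17.51: personal services → 3.25% + 0% transit = 3.25% → £0.569075
Olive oil (1 L) £23.07: unprepared groceries → 6% + 1% transit = 7% → £1.6149
Wall clock £42.94: everything else → 7.5% + 0.75% transit = 8.25% → £3.54255
Greek yogurt (32 oz) £6.96: unprepared groceries → 6% + 1% transit = 7% → £0.4872
Smartwatch £196.63: electronic goods → 8.75% + 1.25% transit = 10% → £19.663
Unrounded tax sum = £45.37775 → £45.38

£45.38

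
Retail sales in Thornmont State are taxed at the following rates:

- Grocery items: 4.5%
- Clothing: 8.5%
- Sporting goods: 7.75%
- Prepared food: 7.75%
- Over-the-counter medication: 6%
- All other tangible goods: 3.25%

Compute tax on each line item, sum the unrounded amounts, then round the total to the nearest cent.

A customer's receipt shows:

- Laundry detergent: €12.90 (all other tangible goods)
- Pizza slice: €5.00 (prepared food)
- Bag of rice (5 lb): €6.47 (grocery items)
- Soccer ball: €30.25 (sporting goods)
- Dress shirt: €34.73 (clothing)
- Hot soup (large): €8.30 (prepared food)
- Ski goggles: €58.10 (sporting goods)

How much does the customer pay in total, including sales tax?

€167.29

Laundry detergent €12.90: all other tangible goods → 3.25% → €0.41925
Pizza slice €5.00: prepared food → 7.75% → €0.3875
Bag of rice (5 lb) €6.47: grocery items → 4.5% → €0.29115
Soccer ball €30.25: sporting goods → 7.75% → €2.344375
Dress shirt €34.73: clothing → 8.5% → €2.95205
Hot soup (large) €8.30: prepared food → 7.75% → €0.64325
Ski goggles €58.10: sporting goods → 7.75% → €4.50275
Subtotal = €155.75; unrounded tax = €11.540325 → €11.54; total due = €167.29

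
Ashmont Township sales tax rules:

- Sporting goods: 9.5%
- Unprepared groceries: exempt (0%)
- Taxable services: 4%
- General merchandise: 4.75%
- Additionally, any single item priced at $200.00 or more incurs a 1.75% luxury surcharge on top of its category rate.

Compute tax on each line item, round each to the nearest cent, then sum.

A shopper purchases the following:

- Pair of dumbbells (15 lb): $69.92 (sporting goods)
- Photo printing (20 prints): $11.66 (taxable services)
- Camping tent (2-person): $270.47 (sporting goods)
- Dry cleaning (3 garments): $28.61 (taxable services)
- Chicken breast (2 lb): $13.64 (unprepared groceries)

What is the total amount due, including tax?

$432.98

Pair of dumbbells (15 lb) $69.92: sporting goods → 9.5% → $6.64
Photo printing (20 prints) $11.66: taxable services → 4% → $0.47
Camping tent (2-person) $270.47: sporting goods → 9.5% + 1.75% surcharge = 11.25% → $30.43
Dry cleaning (3 garments) $28.61: taxable services → 4% → $1.14
Chicken breast (2 lb) $13.64: unprepared groceries → 0% → $0.00
Subtotal = $394.30; tax = $38.68; total due = $432.98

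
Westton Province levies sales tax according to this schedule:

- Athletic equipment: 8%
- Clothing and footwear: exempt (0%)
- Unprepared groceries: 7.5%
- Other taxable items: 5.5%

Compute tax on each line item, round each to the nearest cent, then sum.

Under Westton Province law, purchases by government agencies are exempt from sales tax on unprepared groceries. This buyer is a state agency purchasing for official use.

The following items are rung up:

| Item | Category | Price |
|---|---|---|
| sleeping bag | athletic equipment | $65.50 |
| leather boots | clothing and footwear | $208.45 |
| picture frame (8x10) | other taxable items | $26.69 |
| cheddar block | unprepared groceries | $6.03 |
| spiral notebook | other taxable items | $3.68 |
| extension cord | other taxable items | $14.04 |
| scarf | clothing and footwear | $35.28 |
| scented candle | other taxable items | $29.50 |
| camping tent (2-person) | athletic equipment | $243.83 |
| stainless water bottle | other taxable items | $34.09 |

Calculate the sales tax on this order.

$30.68

Sleeping bag $65.50: athletic equipment → 8% → $5.24
Leather boots $208.45: clothing and footwear → 0% → $0.00
Picture frame (8x10) $26.69: other taxable items → 5.5% → $1.47
Cheddar block $6.03: unprepared groceries, buyer-exempt → 0% → $0.00
Spiral notebook $3.68: other taxable items → 5.5% → $0.20
Extension cord $14.04: other taxable items → 5.5% → $0.77
Scarf $35.28: clothing and footwear → 0% → $0.00
Scented candle $29.50: other taxable items → 5.5% → $1.62
Camping tent (2-person) $243.83: athletic equipment → 8% → $19.51
Stainless water bottle $34.09: other taxable items → 5.5% → $1.87
Total tax = $5.24 + $1.47 + $0.20 + $0.77 + $1.62 + $19.51 + $1.87 = $30.68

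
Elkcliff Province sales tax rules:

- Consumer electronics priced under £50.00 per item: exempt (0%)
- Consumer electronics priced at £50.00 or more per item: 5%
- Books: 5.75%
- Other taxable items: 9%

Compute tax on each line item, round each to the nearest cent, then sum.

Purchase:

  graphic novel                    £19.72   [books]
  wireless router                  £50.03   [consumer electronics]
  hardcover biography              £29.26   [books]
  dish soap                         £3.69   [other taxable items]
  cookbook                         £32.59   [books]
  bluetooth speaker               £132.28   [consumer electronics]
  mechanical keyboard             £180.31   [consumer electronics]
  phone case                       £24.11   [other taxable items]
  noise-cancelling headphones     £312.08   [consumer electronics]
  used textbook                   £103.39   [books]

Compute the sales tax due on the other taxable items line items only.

£2.50

Dish soap £3.69: other taxable items → 9% → £0.33
Phone case £24.11: other taxable items → 9% → £2.17
Tax on other taxable items = £0.33 + £2.17 = £2.50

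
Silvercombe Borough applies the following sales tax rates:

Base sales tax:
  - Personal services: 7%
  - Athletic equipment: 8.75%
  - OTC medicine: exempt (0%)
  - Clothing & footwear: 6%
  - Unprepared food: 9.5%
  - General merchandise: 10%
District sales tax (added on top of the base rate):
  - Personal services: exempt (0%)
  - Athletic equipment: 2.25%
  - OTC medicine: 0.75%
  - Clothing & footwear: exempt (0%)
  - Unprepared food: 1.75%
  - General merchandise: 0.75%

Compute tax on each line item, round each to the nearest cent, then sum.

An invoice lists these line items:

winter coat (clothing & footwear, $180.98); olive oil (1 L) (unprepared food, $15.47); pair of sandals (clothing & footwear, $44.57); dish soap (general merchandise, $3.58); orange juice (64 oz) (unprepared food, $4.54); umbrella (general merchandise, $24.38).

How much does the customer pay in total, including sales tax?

$292.30

Winter coat $180.98: clothing & footwear → 6% + 0% district = 6% → $10.86
Olive oil (1 L) $15.47: unprepared food → 9.5% + 1.75% district = 11.25% → $1.74
Pair of sandals $44.57: clothing & footwear → 6% + 0% district = 6% → $2.67
Dish soap $3.58: general merchandise → 10% + 0.75% district = 10.75% → $0.38
Orange juice (64 oz) $4.54: unprepared food → 9.5% + 1.75% district = 11.25% → $0.51
Umbrella $24.38: general merchandise → 10% + 0.75% district = 10.75% → $2.62
Subtotal = $273.52; tax = $18.78; total due = $292.30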